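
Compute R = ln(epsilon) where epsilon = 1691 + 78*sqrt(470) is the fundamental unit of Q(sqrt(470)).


epsilon = 1691 + 78*sqrt(470)
= 3381.9997
R = ln(3381.9997)
= 8.1262

8.1262


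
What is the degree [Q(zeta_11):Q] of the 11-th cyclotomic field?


The degree equals Euler's totient phi(11).
11 = 11
phi(11) = 10

10


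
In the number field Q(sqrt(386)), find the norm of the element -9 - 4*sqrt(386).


N(a + b*sqrt(d)) = a^2 - d*b^2
= (-9)^2 - (386)*(-4)^2
= 81 - 6176
= -6095

-6095


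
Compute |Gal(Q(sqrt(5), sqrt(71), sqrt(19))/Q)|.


The 3 square roots of distinct primes are multiplicatively independent over Q,
so [K:Q] = 2^3 and Gal(K/Q) is isomorphic to (Z/2Z)^3.
|Gal| = 2^3 = 8

8


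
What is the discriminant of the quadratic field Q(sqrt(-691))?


For K = Q(sqrt(d)) with d squarefree: disc(K) = d if d = 1 mod 4, and disc(K) = 4d if d = 2 or 3 mod 4.
Here d = -691, and d mod 4 = 1.
d = 1 mod 4 (O_K = Z[(1+sqrt(d))/2]), so disc(K) = d = -691

-691


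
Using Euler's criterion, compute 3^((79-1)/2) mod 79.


p = 79 is prime and the exponent is (p-1)/2 = 39, so by Euler's criterion 3^39 = (3/79) = +1 or -1 mod 79.
Compute by square-and-multiply:
  39 = 32 + 4 + 2 + 1 (binary 100111)
  Repeated squaring mod 79: 3^1 = 3, 3^2 = 9, 3^4 = 2, 3^8 = 4, 3^16 = 16, 3^32 = 19
  3^39 = 3^32 * 3^4 * 3^2 * 3^1 = 19 * 2 * 9 * 3 mod 79
    19 * 2 = 38 = 38 mod 79
    38 * 9 = 342 = 26 mod 79
    26 * 3 = 78 = 78 mod 79
  3^39 = 78 mod 79
Result 78 = p - 1 = -1 mod 79: 3 is a quadratic non-residue mod 79. As a residue in [0, p-1] the value is 78.
3^39 mod 79 = 78

78


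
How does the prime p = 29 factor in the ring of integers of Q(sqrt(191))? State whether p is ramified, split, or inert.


K = Q(sqrt(191)). Since d mod 4 = 3, disc(K) = 764.
Check p | disc: 764 mod 29 = 10.
p does not divide disc. Compute Legendre symbol (d/p):
17^((29-1)/2) mod 29 = -1
(d/p) = -1, so p is inert: (p) stays prime with e=1, f=2, g=1.
Therefore p is inert.

inert


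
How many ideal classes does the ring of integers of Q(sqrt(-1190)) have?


K = Q(sqrt(-1190)). d mod 4 = 2, so D = disc(K) = 4d = -4760
h(K) equals the number of primitive reduced positive-definite forms (a, b, c) = a*x^2 + b*x*y + c*y^2 with b^2 - 4ac = D,
where reduced means |b| <= a <= c, with b >= 0 whenever |b| = a or a = c, and primitive means gcd(a, b, c) = 1.
Reduced forces 3a^2 <= |D| = 4760, so 1 <= a <= 39; b must have the parity of D, and c = (b^2 - D)/(4a) must be an integer >= a.
Enumerate a = 1..39, b in [-a, a]:
  a=1: (1, 0, 1190)  [1]
  a=2: (2, 0, 595)  [1]
  a=3: (3, -2, 397), (3, 2, 397)  [2]
  a=4: none
  a=5: (5, 0, 238)  [1]
  a=6: (6, -4, 199), (6, 4, 199)  [2]
  a=7: (7, 0, 170)  [1]
  a=8: none
  a=9: (9, -8, 134), (9, 8, 134)  [2]
  a=10: (10, 0, 119)  [1]
  a=11: (11, -6, 109), (11, 6, 109)  [2]
  a=12..13: none
  a=14: (14, 0, 85)  [1]
  a=15: (15, -10, 81), (15, 10, 81)  [2]
  a=16: none
  a=17: (17, 0, 70)  [1]
  a=18: (18, -8, 67), (18, 8, 67)  [2]
  a=19: (19, -16, 66), (19, 16, 66)  [2]
  a=20: none
  a=21: (21, -14, 59), (21, 14, 59)  [2]
  a=22: (22, -16, 57), (22, 16, 57)  [2]
  a=23: (23, -22, 57), (23, 22, 57)  [2]
  a=24..26: none
  a=27: (27, -10, 45), (27, 10, 45)  [2]
  a=28: none
  a=29: (29, -24, 46), (29, 24, 46)  [2]
  a=30: (30, -20, 43), (30, 20, 43)  [2]
  a=31: (31, -18, 41), (31, 18, 41)  [2]
  a=32: none
  a=33: (33, -28, 42), (33, -16, 38), (33, 16, 38), (33, 28, 42)  [4]
  a=34: (34, 0, 35)  [1]
  a=35..39: none
Total reduced forms: 1 + 1 + 2 + 1 + 2 + 1 + 2 + 1 + 2 + 1 + 2 + 1 + 2 + 2 + 2 + 2 + 2 + 2 + 2 + 2 + 2 + 4 + 1 = 40
h = 40

40


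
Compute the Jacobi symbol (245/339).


Compute (245/339) via quadratic reciprocity:
  reciprocity: (245/339) -> +(339/245)
  reduce: (94/245)
  pull out 2: (2/245) = -1  (since 245 mod 8 = 5)
  reciprocity: (47/245) -> +(245/47)
  reduce: (10/47)
  pull out 2: (2/47) = +1  (since 47 mod 8 = 7)
  reciprocity: (5/47) -> +(47/5)
  reduce: (2/5)
  pull out 2: (2/5) = -1  (since 5 mod 8 = 5)
  (1/5) = 1
Product of signs = 1

1


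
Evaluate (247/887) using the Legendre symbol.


p = 887 is prime, so compute (247/887) with the reciprocity algorithm (Jacobi-symbol steps: pull out 2s via (2/n), flip via reciprocity, reduce):
  reciprocity: (247/887) -> -(887/247)
  reduce: (146/247)
  pull out 2: (2/247) = +1  (since 247 mod 8 = 7)
  reciprocity: (73/247) -> +(247/73)
  reduce: (28/73)
  pull out 2: (2/73) = +1  (since 73 mod 8 = 1)
  pull out 2: (2/73) = +1  (since 73 mod 8 = 1)
  reciprocity: (7/73) -> +(73/7)
  reduce: (3/7)
  reciprocity: (3/7) -> -(7/3)
  reduce: (1/3)
  (1/3) = 1
Product of signs = 1
(247/887) = 1

1


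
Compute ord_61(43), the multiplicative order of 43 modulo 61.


We want ord_61(43), the smallest k >= 1 with 43^k = 1 mod 61.
n = 61 = 61, phi(61) = 60; the order divides phi(n).
Divisors of 60: 1, 2, 3, 4, 5, 6, 10, 12, 15, 20, 30, 60
Repeated squaring mod 61: 43^1 = 43, 43^2 = 19, 43^4 = 56, 43^8 = 25, 43^16 = 15, 43^32 = 42
Test divisors in increasing order:
  k=1: 43^1 = 43 mod 61
  k=2: 43^2 = 19 mod 61
  k=3: 43^3 = 19 * 43 = 24 mod 61
  k=4: 43^4 = 56 mod 61
  k=5: 43^5 = 56 * 43 = 29 mod 61
  k=6: 43^6 = 56 * 19 = 27 mod 61
  k=10: 43^10 = 25 * 19 = 48 mod 61
  k=12: 43^12 = 25 * 56 = 58 mod 61
  k=15: 43^15 = 25 * 56 * 19 * 43 = 50 mod 61
  k=20: 43^20 = 15 * 56 = 47 mod 61
  k=30: 43^30 = 15 * 25 * 56 * 19 = 60 mod 61
  k=60: 43^60 = 42 * 15 * 25 * 56 = 1 mod 61  <- first divisor giving 1
Order = 60

60


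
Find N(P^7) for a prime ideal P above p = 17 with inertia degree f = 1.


N(P^a) = p^(a*f)
= 17^(7*1)
= 17^7
= 410338673

410338673


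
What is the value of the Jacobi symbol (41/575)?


Compute (41/575) via quadratic reciprocity:
  reciprocity: (41/575) -> +(575/41)
  reduce: (1/41)
  (1/41) = 1
Product of signs = 1

1


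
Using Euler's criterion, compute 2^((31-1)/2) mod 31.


p = 31 is prime and the exponent is (p-1)/2 = 15, so by Euler's criterion 2^15 = (2/31) = +1 or -1 mod 31.
Compute by square-and-multiply:
  15 = 8 + 4 + 2 + 1 (binary 1111)
  Repeated squaring mod 31: 2^1 = 2, 2^2 = 4, 2^4 = 16, 2^8 = 8
  2^15 = 2^8 * 2^4 * 2^2 * 2^1 = 8 * 16 * 4 * 2 mod 31
    8 * 16 = 128 = 4 mod 31
    4 * 4 = 16 = 16 mod 31
    16 * 2 = 32 = 1 mod 31
  2^15 = 1 mod 31
Result 1: 2 is a quadratic residue mod 31.
2^15 mod 31 = 1

1


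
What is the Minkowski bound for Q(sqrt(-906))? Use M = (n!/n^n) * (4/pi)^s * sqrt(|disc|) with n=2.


d = -906, d mod 4 = 2, so disc(K) = 4d = -3624; |disc(K)| = 3624
Imaginary quadratic field, so n = 2, s = r2 = 1, r1 = 0
M = (n!/n^n) * (4/pi)^s * sqrt(|disc(K)|) = (2!/2^2) * (4/pi)^1 * sqrt(3624)
= 0.5 * 1.273240 * 60.199668
= 38.3243

38.3243


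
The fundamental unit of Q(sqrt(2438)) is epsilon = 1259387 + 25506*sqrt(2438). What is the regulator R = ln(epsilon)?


epsilon = 1259387 + 25506*sqrt(2438)
= 2.5188e+06
R = ln(2.5188e+06)
= 14.7393

14.7393


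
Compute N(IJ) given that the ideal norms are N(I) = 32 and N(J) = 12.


N(IJ) = N(I) * N(J)
= 32 * 12
= 384

384


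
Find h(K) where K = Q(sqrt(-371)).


K = Q(sqrt(-371)). d mod 4 = 1, so D = disc(K) = d = -371
h(K) equals the number of primitive reduced positive-definite forms (a, b, c) = a*x^2 + b*x*y + c*y^2 with b^2 - 4ac = D,
where reduced means |b| <= a <= c, with b >= 0 whenever |b| = a or a = c, and primitive means gcd(a, b, c) = 1.
Reduced forces 3a^2 <= |D| = 371, so 1 <= a <= 11; b must have the parity of D, and c = (b^2 - D)/(4a) must be an integer >= a.
Enumerate a = 1..11, b in [-a, a]:
  a=1: (1, 1, 93)  [1]
  a=2: none
  a=3: (3, -1, 31), (3, 1, 31)  [2]
  a=4: none
  a=5: (5, -3, 19), (5, 3, 19)  [2]
  a=6: none
  a=7: (7, 7, 15)  [1]
  a=8: none
  a=9: (9, -5, 11), (9, 5, 11)  [2]
  a=10..11: none
Total reduced forms: 1 + 2 + 2 + 1 + 2 = 8
h = 8

8


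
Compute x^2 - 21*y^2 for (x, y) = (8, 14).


x^2 - d*y^2
= 8^2 - 21*14^2
= 64 - 4116
= -4052

-4052


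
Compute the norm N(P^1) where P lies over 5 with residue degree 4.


N(P^a) = p^(a*f)
= 5^(1*4)
= 5^4
= 625

625


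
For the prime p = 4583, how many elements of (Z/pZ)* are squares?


For prime p, the number of non-zero quadratic residues is (p-1)/2.
= (4583-1)/2
= 2291

2291


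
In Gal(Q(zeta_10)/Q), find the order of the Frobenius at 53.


The Frobenius at p in Gal(Q(zeta_n)/Q) = (Z/nZ)* is the class of p, so its order is ord_10(53), the smallest k >= 1 with 53^k = 1 mod 10.
n = 10 = 2 * 5, phi(10) = 4; the order divides phi(n).
Divisors of 4: 1, 2, 4
Repeated squaring mod 10: 53^1 = 3, 53^2 = 9, 53^4 = 1
Test divisors in increasing order:
  k=1: 53^1 = 3 mod 10
  k=2: 53^2 = 9 mod 10
  k=4: 53^4 = 1 mod 10  <- first divisor giving 1
Order = 4

4


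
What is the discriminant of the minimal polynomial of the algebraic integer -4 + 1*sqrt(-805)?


The element -4 + 1*sqrt(-805) has minimal polynomial:
x^2 + 8*x + 821
Discriminant = (8)^2 - 4*(821)
= 64 - 3284
= -3220

-3220


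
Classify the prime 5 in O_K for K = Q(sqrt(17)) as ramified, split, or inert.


K = Q(sqrt(17)). Since d mod 4 = 1, disc(K) = 17.
Check p | disc: 17 mod 5 = 2.
p does not divide disc. Compute Legendre symbol (d/p):
2^((5-1)/2) mod 5 = -1
(d/p) = -1, so p is inert: (p) stays prime with e=1, f=2, g=1.
Therefore p is inert.

inert


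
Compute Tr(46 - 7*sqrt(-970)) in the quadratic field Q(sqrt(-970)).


Tr(a + b*sqrt(d)) = (a + b*sqrt(d)) + (a - b*sqrt(d)) = 2a
= 2 * (46)
= 92

92


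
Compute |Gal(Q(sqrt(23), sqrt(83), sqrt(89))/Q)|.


The 3 square roots of distinct primes are multiplicatively independent over Q,
so [K:Q] = 2^3 and Gal(K/Q) is isomorphic to (Z/2Z)^3.
|Gal| = 2^3 = 8

8


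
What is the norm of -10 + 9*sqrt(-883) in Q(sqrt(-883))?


N(a + b*sqrt(d)) = a^2 - d*b^2
= (-10)^2 - (-883)*(9)^2
= 100 + 71523
= 71623

71623


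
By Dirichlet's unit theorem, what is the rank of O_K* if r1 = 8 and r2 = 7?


By Dirichlet's unit theorem:
rank = r1 + r2 - 1
= 8 + 7 - 1
= 14

14


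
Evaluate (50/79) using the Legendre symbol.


p = 79 is prime, so compute (50/79) with the reciprocity algorithm (Jacobi-symbol steps: pull out 2s via (2/n), flip via reciprocity, reduce):
  pull out 2: (2/79) = +1  (since 79 mod 8 = 7)
  reciprocity: (25/79) -> +(79/25)
  reduce: (4/25)
  pull out 2: (2/25) = +1  (since 25 mod 8 = 1)
  pull out 2: (2/25) = +1  (since 25 mod 8 = 1)
  (1/25) = 1
Product of signs = 1
(50/79) = 1

1


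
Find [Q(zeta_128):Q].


The degree equals Euler's totient phi(128).
128 = 2^7
phi(128) = 64

64


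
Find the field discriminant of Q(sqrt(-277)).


For K = Q(sqrt(d)) with d squarefree: disc(K) = d if d = 1 mod 4, and disc(K) = 4d if d = 2 or 3 mod 4.
Here d = -277, and d mod 4 = 3.
d = 3 mod 4, not 1 (O_K = Z[sqrt(d)]), so disc(K) = 4d = 4 * (-277) = -1108

-1108


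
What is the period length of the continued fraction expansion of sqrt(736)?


Run the CF algorithm for sqrt(736).
a_0 = floor(sqrt(736)) = 27; set m_0=0, q_0=1.
Recurrence: m' = q*a - m,  q' = (d - m'^2)/q,  a' = floor((a_0 + m')/q').
  step 1: m=27, q=7, a=7
  step 2: m=22, q=36, a=1
  step 3: m=14, q=15, a=2
  step 4: m=16, q=32, a=1
  step 5: m=16, q=15, a=2
  step 6: m=14, q=36, a=1
  step 7: m=22, q=7, a=7
  step 8: m=27, q=1, a=54
a_8 = 2*a_0 = 54, so the period closes here.
sqrt(736) = [27; 7, 1, 2, 1, 2, 1, 7, 54]
Period length = 8

8


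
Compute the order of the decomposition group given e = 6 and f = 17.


|D_P| = e * f
= 6 * 17
= 102

102


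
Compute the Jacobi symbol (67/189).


Compute (67/189) via quadratic reciprocity:
  reciprocity: (67/189) -> +(189/67)
  reduce: (55/67)
  reciprocity: (55/67) -> -(67/55)
  reduce: (12/55)
  pull out 2: (2/55) = +1  (since 55 mod 8 = 7)
  pull out 2: (2/55) = +1  (since 55 mod 8 = 7)
  reciprocity: (3/55) -> -(55/3)
  reduce: (1/3)
  (1/3) = 1
Product of signs = 1

1


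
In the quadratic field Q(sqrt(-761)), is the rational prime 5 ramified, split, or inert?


K = Q(sqrt(-761)). Since d mod 4 = 3, disc(K) = -3044.
Check p | disc: -3044 mod 5 = 1.
p does not divide disc. Compute Legendre symbol (d/p):
4^((5-1)/2) mod 5 = 1
(d/p) = 1, so p splits: (p) = P*P' with e=1, f=1, g=2.
Therefore p is split.

split


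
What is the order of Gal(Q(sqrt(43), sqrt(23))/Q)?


The 2 square roots of distinct primes are multiplicatively independent over Q,
so [K:Q] = 2^2 and Gal(K/Q) is isomorphic to (Z/2Z)^2.
|Gal| = 2^2 = 4

4


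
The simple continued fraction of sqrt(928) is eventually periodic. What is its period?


Run the CF algorithm for sqrt(928).
a_0 = floor(sqrt(928)) = 30; set m_0=0, q_0=1.
Recurrence: m' = q*a - m,  q' = (d - m'^2)/q,  a' = floor((a_0 + m')/q').
  step 1: m=30, q=28, a=2
  step 2: m=26, q=9, a=6
  step 3: m=28, q=16, a=3
  step 4: m=20, q=33, a=1
  step 5: m=13, q=23, a=1
  step 6: m=10, q=36, a=1
  step 7: m=26, q=7, a=8
  step 8: m=30, q=4, a=15
  step 9: m=30, q=7, a=8
  step 10: m=26, q=36, a=1
  step 11: m=10, q=23, a=1
  step 12: m=13, q=33, a=1
  step 13: m=20, q=16, a=3
  step 14: m=28, q=9, a=6
  step 15: m=26, q=28, a=2
  step 16: m=30, q=1, a=60
a_16 = 2*a_0 = 60, so the period closes here.
sqrt(928) = [30; 2, 6, 3, 1, 1, 1, 8, 15, 8, 1, 1, 1, 3, 6, 2, 60]
Period length = 16

16


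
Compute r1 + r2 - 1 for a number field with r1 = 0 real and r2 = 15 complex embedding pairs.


By Dirichlet's unit theorem:
rank = r1 + r2 - 1
= 0 + 15 - 1
= 14

14


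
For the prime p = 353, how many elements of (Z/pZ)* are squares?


For prime p, the number of non-zero quadratic residues is (p-1)/2.
= (353-1)/2
= 176

176


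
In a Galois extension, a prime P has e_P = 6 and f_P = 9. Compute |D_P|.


|D_P| = e * f
= 6 * 9
= 54

54


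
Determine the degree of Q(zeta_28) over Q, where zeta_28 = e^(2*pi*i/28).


The degree equals Euler's totient phi(28).
28 = 2^2 * 7
phi(28) = 12

12


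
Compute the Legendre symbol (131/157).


p = 157 is prime, so compute (131/157) with the reciprocity algorithm (Jacobi-symbol steps: pull out 2s via (2/n), flip via reciprocity, reduce):
  reciprocity: (131/157) -> +(157/131)
  reduce: (26/131)
  pull out 2: (2/131) = -1  (since 131 mod 8 = 3)
  reciprocity: (13/131) -> +(131/13)
  reduce: (1/13)
  (1/13) = 1
Product of signs = -1
(131/157) = -1

-1


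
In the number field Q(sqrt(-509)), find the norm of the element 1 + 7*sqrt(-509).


N(a + b*sqrt(d)) = a^2 - d*b^2
= (1)^2 - (-509)*(7)^2
= 1 + 24941
= 24942

24942


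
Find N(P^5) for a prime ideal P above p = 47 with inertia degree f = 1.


N(P^a) = p^(a*f)
= 47^(5*1)
= 47^5
= 229345007

229345007


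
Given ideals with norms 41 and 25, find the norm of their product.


N(IJ) = N(I) * N(J)
= 41 * 25
= 1025

1025


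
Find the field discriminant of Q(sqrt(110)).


For K = Q(sqrt(d)) with d squarefree: disc(K) = d if d = 1 mod 4, and disc(K) = 4d if d = 2 or 3 mod 4.
Here d = 110, and d mod 4 = 2.
d = 2 mod 4, not 1 (O_K = Z[sqrt(d)]), so disc(K) = 4d = 4 * (110) = 440

440


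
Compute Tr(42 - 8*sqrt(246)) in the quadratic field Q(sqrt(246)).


Tr(a + b*sqrt(d)) = (a + b*sqrt(d)) + (a - b*sqrt(d)) = 2a
= 2 * (42)
= 84

84


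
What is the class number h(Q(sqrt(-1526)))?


K = Q(sqrt(-1526)). d mod 4 = 2, so D = disc(K) = 4d = -6104
h(K) equals the number of primitive reduced positive-definite forms (a, b, c) = a*x^2 + b*x*y + c*y^2 with b^2 - 4ac = D,
where reduced means |b| <= a <= c, with b >= 0 whenever |b| = a or a = c, and primitive means gcd(a, b, c) = 1.
Reduced forces 3a^2 <= |D| = 6104, so 1 <= a <= 45; b must have the parity of D, and c = (b^2 - D)/(4a) must be an integer >= a.
Enumerate a = 1..45, b in [-a, a]:
  a=1: (1, 0, 1526)  [1]
  a=2: (2, 0, 763)  [1]
  a=3: (3, -2, 509), (3, 2, 509)  [2]
  a=4: none
  a=5: (5, -4, 306), (5, 4, 306)  [2]
  a=6: (6, -4, 255), (6, 4, 255)  [2]
  a=7: (7, 0, 218)  [1]
  a=8: none
  a=9: (9, -4, 170), (9, 4, 170)  [2]
  a=10: (10, -4, 153), (10, 4, 153)  [2]
  a=11: (11, -10, 141), (11, 10, 141)  [2]
  a=12..13: none
  a=14: (14, 0, 109)  [1]
  a=15: (15, -14, 105), (15, -4, 102), (15, 4, 102), (15, 14, 105)  [4]
  a=16: none
  a=17: (17, -4, 90), (17, 4, 90)  [2]
  a=18: (18, -4, 85), (18, 4, 85)  [2]
  a=19..20: none
  a=21: (21, -14, 75), (21, 14, 75)  [2]
  a=22: (22, -12, 71), (22, 12, 71)  [2]
  a=23..24: none
  a=25: (25, -14, 63), (25, 14, 63)  [2]
  a=26: none
  a=27: (27, -22, 61), (27, 22, 61)  [2]
  a=28..29: none
  a=30: (30, -16, 53), (30, -4, 51), (30, 4, 51), (30, 16, 53)  [4]
  a=31..32: none
  a=33: (33, -32, 54), (33, -10, 47), (33, 10, 47), (33, 32, 54)  [4]
  a=34: (34, -4, 45), (34, 4, 45)  [2]
  a=35: (35, -14, 45), (35, 14, 45)  [2]
  a=36: none
  a=37: (37, -36, 50), (37, 36, 50)  [2]
  a=38..40: none
  a=41: (41, -28, 42), (41, 28, 42)  [2]
  a=42..45: none
Total reduced forms: 1 + 1 + 2 + 2 + 2 + 1 + 2 + 2 + 2 + 1 + 4 + 2 + 2 + 2 + 2 + 2 + 2 + 4 + 4 + 2 + 2 + 2 + 2 = 48
h = 48

48


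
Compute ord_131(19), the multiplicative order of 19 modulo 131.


We want ord_131(19), the smallest k >= 1 with 19^k = 1 mod 131.
n = 131 = 131, phi(131) = 130; the order divides phi(n).
Divisors of 130: 1, 2, 5, 10, 13, 26, 65, 130
Repeated squaring mod 131: 19^1 = 19, 19^2 = 99, 19^4 = 107, 19^8 = 52, 19^16 = 84, 19^32 = 113, 19^64 = 62, 19^128 = 45
Test divisors in increasing order:
  k=1: 19^1 = 19 mod 131
  k=2: 19^2 = 99 mod 131
  k=5: 19^5 = 107 * 19 = 68 mod 131
  k=10: 19^10 = 52 * 99 = 39 mod 131
  k=13: 19^13 = 52 * 107 * 19 = 130 mod 131
  k=26: 19^26 = 84 * 52 * 99 = 1 mod 131  <- first divisor giving 1
Order = 26

26


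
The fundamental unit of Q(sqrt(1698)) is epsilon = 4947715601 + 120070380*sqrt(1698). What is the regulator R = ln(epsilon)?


epsilon = 4947715601 + 120070380*sqrt(1698)
= 9.8954e+09
R = ln(9.8954e+09)
= 23.0153

23.0153


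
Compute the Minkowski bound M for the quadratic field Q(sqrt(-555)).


d = -555, d mod 4 = 1, so disc(K) = d = -555; |disc(K)| = 555
Imaginary quadratic field, so n = 2, s = r2 = 1, r1 = 0
M = (n!/n^n) * (4/pi)^s * sqrt(|disc(K)|) = (2!/2^2) * (4/pi)^1 * sqrt(555)
= 0.5 * 1.273240 * 23.558438
= 14.9978

14.9978


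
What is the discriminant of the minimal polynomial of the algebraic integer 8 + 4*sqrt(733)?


The element 8 + 4*sqrt(733) has minimal polynomial:
x^2 - 16*x - 11664
Discriminant = (-16)^2 - 4*(-11664)
= 256 + 46656
= 46912

46912


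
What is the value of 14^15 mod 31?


p = 31 is prime and the exponent is (p-1)/2 = 15, so by Euler's criterion 14^15 = (14/31) = +1 or -1 mod 31.
Compute by square-and-multiply:
  15 = 8 + 4 + 2 + 1 (binary 1111)
  Repeated squaring mod 31: 14^1 = 14, 14^2 = 10, 14^4 = 7, 14^8 = 18
  14^15 = 14^8 * 14^4 * 14^2 * 14^1 = 18 * 7 * 10 * 14 mod 31
    18 * 7 = 126 = 2 mod 31
    2 * 10 = 20 = 20 mod 31
    20 * 14 = 280 = 1 mod 31
  14^15 = 1 mod 31
Result 1: 14 is a quadratic residue mod 31.
14^15 mod 31 = 1

1


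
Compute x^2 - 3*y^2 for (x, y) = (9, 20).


x^2 - d*y^2
= 9^2 - 3*20^2
= 81 - 1200
= -1119

-1119


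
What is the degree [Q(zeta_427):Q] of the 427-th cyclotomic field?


The degree equals Euler's totient phi(427).
427 = 7 * 61
phi(427) = 360

360


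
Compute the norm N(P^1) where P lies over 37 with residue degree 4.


N(P^a) = p^(a*f)
= 37^(1*4)
= 37^4
= 1874161

1874161


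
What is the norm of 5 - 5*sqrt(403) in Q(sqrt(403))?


N(a + b*sqrt(d)) = a^2 - d*b^2
= (5)^2 - (403)*(-5)^2
= 25 - 10075
= -10050

-10050


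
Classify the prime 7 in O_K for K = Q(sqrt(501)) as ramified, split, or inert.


K = Q(sqrt(501)). Since d mod 4 = 1, disc(K) = 501.
Check p | disc: 501 mod 7 = 4.
p does not divide disc. Compute Legendre symbol (d/p):
4^((7-1)/2) mod 7 = 1
(d/p) = 1, so p splits: (p) = P*P' with e=1, f=1, g=2.
Therefore p is split.

split


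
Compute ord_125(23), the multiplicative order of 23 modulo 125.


We want ord_125(23), the smallest k >= 1 with 23^k = 1 mod 125.
n = 125 = 5^3, phi(125) = 100; the order divides phi(n).
Divisors of 100: 1, 2, 4, 5, 10, 20, 25, 50, 100
Repeated squaring mod 125: 23^1 = 23, 23^2 = 29, 23^4 = 91, 23^8 = 31, 23^16 = 86, 23^32 = 21, 23^64 = 66
Test divisors in increasing order:
  k=1: 23^1 = 23 mod 125
  k=2: 23^2 = 29 mod 125
  k=4: 23^4 = 91 mod 125
  k=5: 23^5 = 91 * 23 = 93 mod 125
  k=10: 23^10 = 31 * 29 = 24 mod 125
  k=20: 23^20 = 86 * 91 = 76 mod 125
  k=25: 23^25 = 86 * 31 * 23 = 68 mod 125
  k=50: 23^50 = 21 * 86 * 29 = 124 mod 125
  k=100: 23^100 = 66 * 21 * 91 = 1 mod 125  <- first divisor giving 1
Order = 100

100


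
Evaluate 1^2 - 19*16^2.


x^2 - d*y^2
= 1^2 - 19*16^2
= 1 - 4864
= -4863

-4863


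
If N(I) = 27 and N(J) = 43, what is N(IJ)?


N(IJ) = N(I) * N(J)
= 27 * 43
= 1161

1161


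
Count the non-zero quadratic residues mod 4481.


For prime p, the number of non-zero quadratic residues is (p-1)/2.
= (4481-1)/2
= 2240

2240


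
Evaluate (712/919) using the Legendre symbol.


p = 919 is prime, so compute (712/919) with the reciprocity algorithm (Jacobi-symbol steps: pull out 2s via (2/n), flip via reciprocity, reduce):
  pull out 2: (2/919) = +1  (since 919 mod 8 = 7)
  pull out 2: (2/919) = +1  (since 919 mod 8 = 7)
  pull out 2: (2/919) = +1  (since 919 mod 8 = 7)
  reciprocity: (89/919) -> +(919/89)
  reduce: (29/89)
  reciprocity: (29/89) -> +(89/29)
  reduce: (2/29)
  pull out 2: (2/29) = -1  (since 29 mod 8 = 5)
  (1/29) = 1
Product of signs = -1
(712/919) = -1

-1


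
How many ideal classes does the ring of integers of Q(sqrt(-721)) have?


K = Q(sqrt(-721)). d mod 4 = 3, so D = disc(K) = 4d = -2884
h(K) equals the number of primitive reduced positive-definite forms (a, b, c) = a*x^2 + b*x*y + c*y^2 with b^2 - 4ac = D,
where reduced means |b| <= a <= c, with b >= 0 whenever |b| = a or a = c, and primitive means gcd(a, b, c) = 1.
Reduced forces 3a^2 <= |D| = 2884, so 1 <= a <= 31; b must have the parity of D, and c = (b^2 - D)/(4a) must be an integer >= a.
Enumerate a = 1..31, b in [-a, a]:
  a=1: (1, 0, 721)  [1]
  a=2: (2, 2, 361)  [1]
  a=3..4: none
  a=5: (5, -4, 145), (5, 4, 145)  [2]
  a=6: none
  a=7: (7, 0, 103)  [1]
  a=8..9: none
  a=10: (10, -6, 73), (10, 6, 73)  [2]
  a=11: (11, -8, 67), (11, 8, 67)  [2]
  a=12..13: none
  a=14: (14, 14, 55)  [1]
  a=15..18: none
  a=19: (19, -2, 38), (19, 2, 38)  [2]
  a=20..21: none
  a=22: (22, -14, 35), (22, 14, 35)  [2]
  a=23..24: none
  a=25: (25, -4, 29), (25, 4, 29)  [2]
  a=26..31: none
Total reduced forms: 1 + 1 + 2 + 1 + 2 + 2 + 1 + 2 + 2 + 2 = 16
h = 16

16


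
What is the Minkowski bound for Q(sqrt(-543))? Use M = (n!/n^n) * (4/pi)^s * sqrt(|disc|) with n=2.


d = -543, d mod 4 = 1, so disc(K) = d = -543; |disc(K)| = 543
Imaginary quadratic field, so n = 2, s = r2 = 1, r1 = 0
M = (n!/n^n) * (4/pi)^s * sqrt(|disc(K)|) = (2!/2^2) * (4/pi)^1 * sqrt(543)
= 0.5 * 1.273240 * 23.302360
= 14.8347

14.8347


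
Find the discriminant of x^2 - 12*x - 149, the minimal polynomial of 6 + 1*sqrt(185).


The element 6 + 1*sqrt(185) has minimal polynomial:
x^2 - 12*x - 149
Discriminant = (-12)^2 - 4*(-149)
= 144 + 596
= 740

740


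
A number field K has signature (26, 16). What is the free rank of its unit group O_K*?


By Dirichlet's unit theorem:
rank = r1 + r2 - 1
= 26 + 16 - 1
= 41

41


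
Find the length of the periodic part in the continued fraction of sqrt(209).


Run the CF algorithm for sqrt(209).
a_0 = floor(sqrt(209)) = 14; set m_0=0, q_0=1.
Recurrence: m' = q*a - m,  q' = (d - m'^2)/q,  a' = floor((a_0 + m')/q').
  step 1: m=14, q=13, a=2
  step 2: m=12, q=5, a=5
  step 3: m=13, q=8, a=3
  step 4: m=11, q=11, a=2
  step 5: m=11, q=8, a=3
  step 6: m=13, q=5, a=5
  step 7: m=12, q=13, a=2
  step 8: m=14, q=1, a=28
a_8 = 2*a_0 = 28, so the period closes here.
sqrt(209) = [14; 2, 5, 3, 2, 3, 5, 2, 28]
Period length = 8

8


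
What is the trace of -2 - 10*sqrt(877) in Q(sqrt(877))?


Tr(a + b*sqrt(d)) = (a + b*sqrt(d)) + (a - b*sqrt(d)) = 2a
= 2 * (-2)
= -4

-4


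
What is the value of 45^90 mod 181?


p = 181 is prime and the exponent is (p-1)/2 = 90, so by Euler's criterion 45^90 = (45/181) = +1 or -1 mod 181.
Compute by square-and-multiply:
  90 = 64 + 16 + 8 + 2 (binary 1011010)
  Repeated squaring mod 181: 45^1 = 45, 45^2 = 34, 45^4 = 70, 45^8 = 13, 45^16 = 169, 45^32 = 144, 45^64 = 102
  45^90 = 45^64 * 45^16 * 45^8 * 45^2 = 102 * 169 * 13 * 34 mod 181
    102 * 169 = 17238 = 43 mod 181
    43 * 13 = 559 = 16 mod 181
    16 * 34 = 544 = 1 mod 181
  45^90 = 1 mod 181
Result 1: 45 is a quadratic residue mod 181.
45^90 mod 181 = 1

1


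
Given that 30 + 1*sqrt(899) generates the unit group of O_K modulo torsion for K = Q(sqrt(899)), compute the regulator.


epsilon = 30 + 1*sqrt(899)
= 59.9833
R = ln(59.9833)
= 4.0941

4.0941


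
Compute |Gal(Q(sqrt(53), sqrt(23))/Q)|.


The 2 square roots of distinct primes are multiplicatively independent over Q,
so [K:Q] = 2^2 and Gal(K/Q) is isomorphic to (Z/2Z)^2.
|Gal| = 2^2 = 4

4


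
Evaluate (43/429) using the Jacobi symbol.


Compute (43/429) via quadratic reciprocity:
  reciprocity: (43/429) -> +(429/43)
  reduce: (42/43)
  pull out 2: (2/43) = -1  (since 43 mod 8 = 3)
  reciprocity: (21/43) -> +(43/21)
  reduce: (1/21)
  (1/21) = 1
Product of signs = -1

-1


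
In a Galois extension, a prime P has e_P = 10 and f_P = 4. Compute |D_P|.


|D_P| = e * f
= 10 * 4
= 40

40


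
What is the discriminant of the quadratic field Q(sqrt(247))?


For K = Q(sqrt(d)) with d squarefree: disc(K) = d if d = 1 mod 4, and disc(K) = 4d if d = 2 or 3 mod 4.
Here d = 247, and d mod 4 = 3.
d = 3 mod 4, not 1 (O_K = Z[sqrt(d)]), so disc(K) = 4d = 4 * (247) = 988

988


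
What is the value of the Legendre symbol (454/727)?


p = 727 is prime, so compute (454/727) with the reciprocity algorithm (Jacobi-symbol steps: pull out 2s via (2/n), flip via reciprocity, reduce):
  pull out 2: (2/727) = +1  (since 727 mod 8 = 7)
  reciprocity: (227/727) -> -(727/227)
  reduce: (46/227)
  pull out 2: (2/227) = -1  (since 227 mod 8 = 3)
  reciprocity: (23/227) -> -(227/23)
  reduce: (20/23)
  pull out 2: (2/23) = +1  (since 23 mod 8 = 7)
  pull out 2: (2/23) = +1  (since 23 mod 8 = 7)
  reciprocity: (5/23) -> +(23/5)
  reduce: (3/5)
  reciprocity: (3/5) -> +(5/3)
  reduce: (2/3)
  pull out 2: (2/3) = -1  (since 3 mod 8 = 3)
  (1/3) = 1
Product of signs = 1
(454/727) = 1

1


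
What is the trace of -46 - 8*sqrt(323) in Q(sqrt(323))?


Tr(a + b*sqrt(d)) = (a + b*sqrt(d)) + (a - b*sqrt(d)) = 2a
= 2 * (-46)
= -92

-92


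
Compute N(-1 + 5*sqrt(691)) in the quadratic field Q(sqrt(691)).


N(a + b*sqrt(d)) = a^2 - d*b^2
= (-1)^2 - (691)*(5)^2
= 1 - 17275
= -17274

-17274


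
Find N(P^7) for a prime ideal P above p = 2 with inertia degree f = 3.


N(P^a) = p^(a*f)
= 2^(7*3)
= 2^21
= 2097152

2097152


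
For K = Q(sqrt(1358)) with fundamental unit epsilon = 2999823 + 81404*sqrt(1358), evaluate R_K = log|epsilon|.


epsilon = 2999823 + 81404*sqrt(1358)
= 5.9996e+06
R = ln(5.9996e+06)
= 15.6072

15.6072


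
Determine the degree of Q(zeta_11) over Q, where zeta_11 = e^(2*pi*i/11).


The degree equals Euler's totient phi(11).
11 = 11
phi(11) = 10

10


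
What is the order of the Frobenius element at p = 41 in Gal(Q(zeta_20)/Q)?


The Frobenius at p in Gal(Q(zeta_n)/Q) = (Z/nZ)* is the class of p, so its order is ord_20(41), the smallest k >= 1 with 41^k = 1 mod 20.
n = 20 = 2^2 * 5, phi(20) = 8; the order divides phi(n).
Divisors of 8: 1, 2, 4, 8
Repeated squaring mod 20: 41^1 = 1, 41^2 = 1, 41^4 = 1, 41^8 = 1
Test divisors in increasing order:
  k=1: 41^1 = 1 mod 20  <- first divisor giving 1
Order = 1

1


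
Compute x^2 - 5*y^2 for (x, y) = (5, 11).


x^2 - d*y^2
= 5^2 - 5*11^2
= 25 - 605
= -580

-580


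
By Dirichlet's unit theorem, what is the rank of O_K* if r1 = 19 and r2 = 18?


By Dirichlet's unit theorem:
rank = r1 + r2 - 1
= 19 + 18 - 1
= 36

36


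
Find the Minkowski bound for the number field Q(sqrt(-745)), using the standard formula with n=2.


d = -745, d mod 4 = 3, so disc(K) = 4d = -2980; |disc(K)| = 2980
Imaginary quadratic field, so n = 2, s = r2 = 1, r1 = 0
M = (n!/n^n) * (4/pi)^s * sqrt(|disc(K)|) = (2!/2^2) * (4/pi)^1 * sqrt(2980)
= 0.5 * 1.273240 * 54.589376
= 34.7527

34.7527


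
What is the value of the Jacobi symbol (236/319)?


Compute (236/319) via quadratic reciprocity:
  pull out 2: (2/319) = +1  (since 319 mod 8 = 7)
  pull out 2: (2/319) = +1  (since 319 mod 8 = 7)
  reciprocity: (59/319) -> -(319/59)
  reduce: (24/59)
  pull out 2: (2/59) = -1  (since 59 mod 8 = 3)
  pull out 2: (2/59) = -1  (since 59 mod 8 = 3)
  pull out 2: (2/59) = -1  (since 59 mod 8 = 3)
  reciprocity: (3/59) -> -(59/3)
  reduce: (2/3)
  pull out 2: (2/3) = -1  (since 3 mod 8 = 3)
  (1/3) = 1
Product of signs = 1

1


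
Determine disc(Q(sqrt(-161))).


For K = Q(sqrt(d)) with d squarefree: disc(K) = d if d = 1 mod 4, and disc(K) = 4d if d = 2 or 3 mod 4.
Here d = -161, and d mod 4 = 3.
d = 3 mod 4, not 1 (O_K = Z[sqrt(d)]), so disc(K) = 4d = 4 * (-161) = -644

-644


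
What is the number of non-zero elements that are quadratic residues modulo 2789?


For prime p, the number of non-zero quadratic residues is (p-1)/2.
= (2789-1)/2
= 1394

1394


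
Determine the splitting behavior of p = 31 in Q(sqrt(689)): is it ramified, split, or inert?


K = Q(sqrt(689)). Since d mod 4 = 1, disc(K) = 689.
Check p | disc: 689 mod 31 = 7.
p does not divide disc. Compute Legendre symbol (d/p):
7^((31-1)/2) mod 31 = 1
(d/p) = 1, so p splits: (p) = P*P' with e=1, f=1, g=2.
Therefore p is split.

split


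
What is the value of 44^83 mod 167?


p = 167 is prime and the exponent is (p-1)/2 = 83, so by Euler's criterion 44^83 = (44/167) = +1 or -1 mod 167.
Compute by square-and-multiply:
  83 = 64 + 16 + 2 + 1 (binary 1010011)
  Repeated squaring mod 167: 44^1 = 44, 44^2 = 99, 44^4 = 115, 44^8 = 32, 44^16 = 22, 44^32 = 150, 44^64 = 122
  44^83 = 44^64 * 44^16 * 44^2 * 44^1 = 122 * 22 * 99 * 44 mod 167
    122 * 22 = 2684 = 12 mod 167
    12 * 99 = 1188 = 19 mod 167
    19 * 44 = 836 = 1 mod 167
  44^83 = 1 mod 167
Result 1: 44 is a quadratic residue mod 167.
44^83 mod 167 = 1

1


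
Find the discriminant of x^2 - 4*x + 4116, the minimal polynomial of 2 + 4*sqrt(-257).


The element 2 + 4*sqrt(-257) has minimal polynomial:
x^2 - 4*x + 4116
Discriminant = (-4)^2 - 4*(4116)
= 16 - 16464
= -16448

-16448


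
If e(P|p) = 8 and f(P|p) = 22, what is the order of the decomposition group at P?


|D_P| = e * f
= 8 * 22
= 176

176


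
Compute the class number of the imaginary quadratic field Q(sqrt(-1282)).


K = Q(sqrt(-1282)). d mod 4 = 2, so D = disc(K) = 4d = -5128
h(K) equals the number of primitive reduced positive-definite forms (a, b, c) = a*x^2 + b*x*y + c*y^2 with b^2 - 4ac = D,
where reduced means |b| <= a <= c, with b >= 0 whenever |b| = a or a = c, and primitive means gcd(a, b, c) = 1.
Reduced forces 3a^2 <= |D| = 5128, so 1 <= a <= 41; b must have the parity of D, and c = (b^2 - D)/(4a) must be an integer >= a.
Enumerate a = 1..41, b in [-a, a]:
  a=1: (1, 0, 1282)  [1]
  a=2: (2, 0, 641)  [1]
  a=3..10: none
  a=11: (11, -8, 118), (11, 8, 118)  [2]
  a=12..21: none
  a=22: (22, -8, 59), (22, 8, 59)  [2]
  a=23: (23, -22, 61), (23, 22, 61)  [2]
  a=24..28: none
  a=29: (29, -18, 47), (29, 18, 47)  [2]
  a=30: none
  a=31: (31, -24, 46), (31, 24, 46)  [2]
  a=32..41: none
Total reduced forms: 1 + 1 + 2 + 2 + 2 + 2 + 2 = 12
h = 12

12


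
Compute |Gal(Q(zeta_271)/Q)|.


|Gal(Q(zeta_271)/Q)| = phi(271)
= 270

270


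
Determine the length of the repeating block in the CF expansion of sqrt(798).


Run the CF algorithm for sqrt(798).
a_0 = floor(sqrt(798)) = 28; set m_0=0, q_0=1.
Recurrence: m' = q*a - m,  q' = (d - m'^2)/q,  a' = floor((a_0 + m')/q').
  step 1: m=28, q=14, a=4
  step 2: m=28, q=1, a=56
a_2 = 2*a_0 = 56, so the period closes here.
sqrt(798) = [28; 4, 56]
Period length = 2

2


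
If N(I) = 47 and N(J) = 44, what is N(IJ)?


N(IJ) = N(I) * N(J)
= 47 * 44
= 2068

2068


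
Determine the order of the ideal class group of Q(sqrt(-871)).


K = Q(sqrt(-871)). d mod 4 = 1, so D = disc(K) = d = -871
h(K) equals the number of primitive reduced positive-definite forms (a, b, c) = a*x^2 + b*x*y + c*y^2 with b^2 - 4ac = D,
where reduced means |b| <= a <= c, with b >= 0 whenever |b| = a or a = c, and primitive means gcd(a, b, c) = 1.
Reduced forces 3a^2 <= |D| = 871, so 1 <= a <= 17; b must have the parity of D, and c = (b^2 - D)/(4a) must be an integer >= a.
Enumerate a = 1..17, b in [-a, a]:
  a=1: (1, 1, 218)  [1]
  a=2: (2, -1, 109), (2, 1, 109)  [2]
  a=3: none
  a=4: (4, -3, 55), (4, 3, 55)  [2]
  a=5: (5, -3, 44), (5, 3, 44)  [2]
  a=6: none
  a=7: (7, -5, 32), (7, 5, 32)  [2]
  a=8: (8, -5, 28), (8, 5, 28)  [2]
  a=9: none
  a=10: (10, -7, 23), (10, -3, 22), (10, 3, 22), (10, 7, 23)  [4]
  a=11: (11, -3, 20), (11, 3, 20)  [2]
  a=12: none
  a=13: (13, 13, 20)  [1]
  a=14: (14, -9, 17), (14, -5, 16), (14, 5, 16), (14, 9, 17)  [4]
  a=15..17: none
Total reduced forms: 1 + 2 + 2 + 2 + 2 + 2 + 4 + 2 + 1 + 4 = 22
h = 22

22


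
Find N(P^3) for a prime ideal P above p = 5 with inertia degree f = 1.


N(P^a) = p^(a*f)
= 5^(3*1)
= 5^3
= 125

125


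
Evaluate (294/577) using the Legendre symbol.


p = 577 is prime, so compute (294/577) with the reciprocity algorithm (Jacobi-symbol steps: pull out 2s via (2/n), flip via reciprocity, reduce):
  pull out 2: (2/577) = +1  (since 577 mod 8 = 1)
  reciprocity: (147/577) -> +(577/147)
  reduce: (136/147)
  pull out 2: (2/147) = -1  (since 147 mod 8 = 3)
  pull out 2: (2/147) = -1  (since 147 mod 8 = 3)
  pull out 2: (2/147) = -1  (since 147 mod 8 = 3)
  reciprocity: (17/147) -> +(147/17)
  reduce: (11/17)
  reciprocity: (11/17) -> +(17/11)
  reduce: (6/11)
  pull out 2: (2/11) = -1  (since 11 mod 8 = 3)
  reciprocity: (3/11) -> -(11/3)
  reduce: (2/3)
  pull out 2: (2/3) = -1  (since 3 mod 8 = 3)
  (1/3) = 1
Product of signs = 1
(294/577) = 1

1


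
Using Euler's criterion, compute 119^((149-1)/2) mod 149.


p = 149 is prime and the exponent is (p-1)/2 = 74, so by Euler's criterion 119^74 = (119/149) = +1 or -1 mod 149.
Compute by square-and-multiply:
  74 = 64 + 8 + 2 (binary 1001010)
  Repeated squaring mod 149: 119^1 = 119, 119^2 = 6, 119^4 = 36, 119^8 = 104, 119^16 = 88, 119^32 = 145, 119^64 = 16
  119^74 = 119^64 * 119^8 * 119^2 = 16 * 104 * 6 mod 149
    16 * 104 = 1664 = 25 mod 149
    25 * 6 = 150 = 1 mod 149
  119^74 = 1 mod 149
Result 1: 119 is a quadratic residue mod 149.
119^74 mod 149 = 1

1


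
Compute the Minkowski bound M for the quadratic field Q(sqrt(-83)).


d = -83, d mod 4 = 1, so disc(K) = d = -83; |disc(K)| = 83
Imaginary quadratic field, so n = 2, s = r2 = 1, r1 = 0
M = (n!/n^n) * (4/pi)^s * sqrt(|disc(K)|) = (2!/2^2) * (4/pi)^1 * sqrt(83)
= 0.5 * 1.273240 * 9.110434
= 5.7999

5.7999


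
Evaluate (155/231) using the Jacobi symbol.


Compute (155/231) via quadratic reciprocity:
  reciprocity: (155/231) -> -(231/155)
  reduce: (76/155)
  pull out 2: (2/155) = -1  (since 155 mod 8 = 3)
  pull out 2: (2/155) = -1  (since 155 mod 8 = 3)
  reciprocity: (19/155) -> -(155/19)
  reduce: (3/19)
  reciprocity: (3/19) -> -(19/3)
  reduce: (1/3)
  (1/3) = 1
Product of signs = -1

-1


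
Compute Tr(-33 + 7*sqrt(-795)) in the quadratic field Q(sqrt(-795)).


Tr(a + b*sqrt(d)) = (a + b*sqrt(d)) + (a - b*sqrt(d)) = 2a
= 2 * (-33)
= -66

-66


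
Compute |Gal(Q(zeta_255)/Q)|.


|Gal(Q(zeta_255)/Q)| = phi(255)
= 128

128


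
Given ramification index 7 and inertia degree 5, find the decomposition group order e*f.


|D_P| = e * f
= 7 * 5
= 35

35


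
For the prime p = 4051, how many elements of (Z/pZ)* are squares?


For prime p, the number of non-zero quadratic residues is (p-1)/2.
= (4051-1)/2
= 2025

2025


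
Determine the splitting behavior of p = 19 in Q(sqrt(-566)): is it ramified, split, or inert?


K = Q(sqrt(-566)). Since d mod 4 = 2, disc(K) = -2264.
Check p | disc: -2264 mod 19 = 16.
p does not divide disc. Compute Legendre symbol (d/p):
4^((19-1)/2) mod 19 = 1
(d/p) = 1, so p splits: (p) = P*P' with e=1, f=1, g=2.
Therefore p is split.

split


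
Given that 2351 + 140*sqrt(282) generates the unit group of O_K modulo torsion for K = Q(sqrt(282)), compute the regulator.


epsilon = 2351 + 140*sqrt(282)
= 4701.9998
R = ln(4701.9998)
= 8.4557

8.4557


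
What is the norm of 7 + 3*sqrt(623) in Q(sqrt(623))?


N(a + b*sqrt(d)) = a^2 - d*b^2
= (7)^2 - (623)*(3)^2
= 49 - 5607
= -5558

-5558


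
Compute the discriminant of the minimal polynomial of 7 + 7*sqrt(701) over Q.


The element 7 + 7*sqrt(701) has minimal polynomial:
x^2 - 14*x - 34300
Discriminant = (-14)^2 - 4*(-34300)
= 196 + 137200
= 137396

137396


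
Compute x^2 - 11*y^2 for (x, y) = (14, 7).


x^2 - d*y^2
= 14^2 - 11*7^2
= 196 - 539
= -343

-343


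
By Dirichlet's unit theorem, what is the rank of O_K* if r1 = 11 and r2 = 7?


By Dirichlet's unit theorem:
rank = r1 + r2 - 1
= 11 + 7 - 1
= 17

17


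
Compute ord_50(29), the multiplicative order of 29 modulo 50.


We want ord_50(29), the smallest k >= 1 with 29^k = 1 mod 50.
n = 50 = 2 * 5^2, phi(50) = 20; the order divides phi(n).
Divisors of 20: 1, 2, 4, 5, 10, 20
Repeated squaring mod 50: 29^1 = 29, 29^2 = 41, 29^4 = 31, 29^8 = 11, 29^16 = 21
Test divisors in increasing order:
  k=1: 29^1 = 29 mod 50
  k=2: 29^2 = 41 mod 50
  k=4: 29^4 = 31 mod 50
  k=5: 29^5 = 31 * 29 = 49 mod 50
  k=10: 29^10 = 11 * 41 = 1 mod 50  <- first divisor giving 1
Order = 10

10


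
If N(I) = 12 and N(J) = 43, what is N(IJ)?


N(IJ) = N(I) * N(J)
= 12 * 43
= 516

516


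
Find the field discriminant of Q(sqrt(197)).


For K = Q(sqrt(d)) with d squarefree: disc(K) = d if d = 1 mod 4, and disc(K) = 4d if d = 2 or 3 mod 4.
Here d = 197, and d mod 4 = 1.
d = 1 mod 4 (O_K = Z[(1+sqrt(d))/2]), so disc(K) = d = 197

197


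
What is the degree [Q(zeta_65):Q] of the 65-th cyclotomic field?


The degree equals Euler's totient phi(65).
65 = 5 * 13
phi(65) = 48

48


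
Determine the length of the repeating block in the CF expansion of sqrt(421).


Run the CF algorithm for sqrt(421).
a_0 = floor(sqrt(421)) = 20; set m_0=0, q_0=1.
Recurrence: m' = q*a - m,  q' = (d - m'^2)/q,  a' = floor((a_0 + m')/q').
  step 1: m=20, q=21, a=1
  step 2: m=1, q=20, a=1
  step 3: m=19, q=3, a=13
  step 4: m=20, q=7, a=5
  step 5: m=15, q=28, a=1
  step 6: m=13, q=9, a=3
  step 7: m=14, q=25, a=1
  step 8: m=11, q=12, a=2
  step 9: m=13, q=21, a=1
  step 10: m=8, q=17, a=1
  step 11: m=9, q=20, a=1
  step 12: m=11, q=15, a=2
  step 13: m=19, q=4, a=9
  step 14: m=17, q=33, a=1
  step 15: m=16, q=5, a=7
  step 16: m=19, q=12, a=3
  step 17: m=17, q=11, a=3
  step 18: m=16, q=15, a=2
  step 19: m=14, q=15, a=2
  step 20: m=16, q=11, a=3
  step 21: m=17, q=12, a=3
  step 22: m=19, q=5, a=7
  step 23: m=16, q=33, a=1
  step 24: m=17, q=4, a=9
  step 25: m=19, q=15, a=2
  step 26: m=11, q=20, a=1
  step 27: m=9, q=17, a=1
  step 28: m=8, q=21, a=1
  step 29: m=13, q=12, a=2
  step 30: m=11, q=25, a=1
  step 31: m=14, q=9, a=3
  step 32: m=13, q=28, a=1
  step 33: m=15, q=7, a=5
  step 34: m=20, q=3, a=13
  step 35: m=19, q=20, a=1
  step 36: m=1, q=21, a=1
  step 37: m=20, q=1, a=40
a_37 = 2*a_0 = 40, so the period closes here.
sqrt(421) = [20; 1, 1, 13, 5, 1, 3, 1, 2, 1, 1, 1, 2, 9, 1, 7, 3, 3, 2, 2, 3, 3, 7, 1, 9, 2, 1, 1, 1, 2, 1, 3, 1, 5, 13, 1, 1, 40]
Period length = 37

37


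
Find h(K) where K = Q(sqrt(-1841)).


K = Q(sqrt(-1841)). d mod 4 = 3, so D = disc(K) = 4d = -7364
h(K) equals the number of primitive reduced positive-definite forms (a, b, c) = a*x^2 + b*x*y + c*y^2 with b^2 - 4ac = D,
where reduced means |b| <= a <= c, with b >= 0 whenever |b| = a or a = c, and primitive means gcd(a, b, c) = 1.
Reduced forces 3a^2 <= |D| = 7364, so 1 <= a <= 49; b must have the parity of D, and c = (b^2 - D)/(4a) must be an integer >= a.
Enumerate a = 1..49, b in [-a, a]:
  a=1: (1, 0, 1841)  [1]
  a=2: (2, 2, 921)  [1]
  a=3: (3, -2, 614), (3, 2, 614)  [2]
  a=4: none
  a=5: (5, -4, 369), (5, 4, 369)  [2]
  a=6: (6, -2, 307), (6, 2, 307)  [2]
  a=7: (7, 0, 263)  [1]
  a=8: none
  a=9: (9, -4, 205), (9, 4, 205)  [2]
  a=10: (10, -6, 185), (10, 6, 185)  [2]
  a=11..13: none
  a=14: (14, 14, 135)  [1]
  a=15: (15, -14, 126), (15, -4, 123), (15, 4, 123), (15, 14, 126)  [4]
  a=16..17: none
  a=18: (18, -14, 105), (18, 14, 105)  [2]
  a=19..20: none
  a=21: (21, -14, 90), (21, 14, 90)  [2]
  a=22..24: none
  a=25: (25, -6, 74), (25, 6, 74)  [2]
  a=26: none
  a=27: (27, -14, 70), (27, 14, 70)  [2]
  a=28..29: none
  a=30: (30, -26, 67), (30, -14, 63), (30, 14, 63), (30, 26, 67)  [4]
  a=31: (31, -18, 62), (31, 18, 62)  [2]
  a=32..34: none
  a=35: (35, -14, 54), (35, 14, 54)  [2]
  a=36: none
  a=37: (37, -6, 50), (37, 6, 50)  [2]
  a=38..40: none
  a=41: (41, -4, 45), (41, 4, 45)  [2]
  a=42: (42, -14, 45), (42, 14, 45)  [2]
  a=43..49: none
Total reduced forms: 1 + 1 + 2 + 2 + 2 + 1 + 2 + 2 + 1 + 4 + 2 + 2 + 2 + 2 + 4 + 2 + 2 + 2 + 2 + 2 = 40
h = 40

40
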